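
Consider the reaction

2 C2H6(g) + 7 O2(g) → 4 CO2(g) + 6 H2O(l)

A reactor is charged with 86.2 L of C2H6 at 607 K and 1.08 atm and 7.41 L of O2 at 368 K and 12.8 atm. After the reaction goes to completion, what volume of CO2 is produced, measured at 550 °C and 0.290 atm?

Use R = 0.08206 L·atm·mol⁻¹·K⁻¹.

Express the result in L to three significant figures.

418 L

n(C2H6) = PV/RT = (1.08 × 86.2) / (0.08206 × 607) = 1.869 mol
n(O2) = PV/RT = (12.8 × 7.41) / (0.08206 × 368) = 3.141 mol
For 1.869 mol C2H6, stoichiometry requires (7/2) × 1.869 = 6.542 mol O2; 3.141 mol is available, so O2 is limiting.
n(CO2) = (4/7) × 3.141 = 1.795 mol
V(CO2) = nRT/P = 1.795 × 0.08206 × 823.15 / 0.290 = 418.1 L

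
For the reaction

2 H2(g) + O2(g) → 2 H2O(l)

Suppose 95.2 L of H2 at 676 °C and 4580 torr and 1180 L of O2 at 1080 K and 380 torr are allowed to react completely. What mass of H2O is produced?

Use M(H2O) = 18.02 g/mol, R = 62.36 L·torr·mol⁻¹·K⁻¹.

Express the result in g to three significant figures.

133 g

n(H2) = PV/RT = (4580 × 95.2) / (62.36 × 949.15) = 7.367 mol
n(O2) = PV/RT = (380 × 1180) / (62.36 × 1080) = 6.658 mol
For 7.367 mol H2, stoichiometry requires (1/2) × 7.367 = 3.683 mol O2; 6.658 mol is available, so H2 is limiting.
n(H2O) = (2/2) × 7.367 = 7.367 mol
m(H2O) = 7.367 × 18.02 = 132.8 g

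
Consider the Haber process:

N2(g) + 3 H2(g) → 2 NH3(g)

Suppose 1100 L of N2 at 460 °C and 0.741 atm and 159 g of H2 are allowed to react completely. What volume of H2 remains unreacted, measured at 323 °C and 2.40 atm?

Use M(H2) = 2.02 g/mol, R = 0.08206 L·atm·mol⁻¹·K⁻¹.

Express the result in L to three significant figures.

n(N2) = PV/RT = (0.741 × 1100) / (0.08206 × 733.15) = 13.55 mol
n(H2) = 159 / 2.02 = 78.71 mol
For 13.55 mol N2, stoichiometry requires (3/1) × 13.55 = 40.65 mol H2; 78.71 mol is available, so N2 is limiting.
n(H2) consumed = (3/1) × 13.55 = 40.65 mol; remaining = 78.71 − 40.65 = 38.06 mol
V(H2) = nRT/P = 38.06 × 0.08206 × 596.15 / 2.40 = 775.8 L

776 L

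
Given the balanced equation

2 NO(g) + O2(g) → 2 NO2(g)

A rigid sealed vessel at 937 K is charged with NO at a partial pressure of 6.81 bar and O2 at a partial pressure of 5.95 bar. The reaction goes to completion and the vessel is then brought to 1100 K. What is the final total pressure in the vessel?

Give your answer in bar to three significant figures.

11.0 bar

Because the vessel is rigid and T is held at 937 K, work the stoichiometry in partial pressures (P_i = n_iRT/V).
P(O2) required for 6.81 bar of NO = (1/2) × 6.81 = 3.405 bar; available 5.95 bar, so NO is limiting.
P(O2) remaining = 5.95 − (1/2) × 6.81 = 2.545 bar
P(gaseous products) = (2)/2 × 6.81 = 6.810 bar
P_total at 937 K = 2.545 + 6.810 = 9.355 bar
Scaling to 1100 K: P = 9.355 × 1100/937 = 10.98 bar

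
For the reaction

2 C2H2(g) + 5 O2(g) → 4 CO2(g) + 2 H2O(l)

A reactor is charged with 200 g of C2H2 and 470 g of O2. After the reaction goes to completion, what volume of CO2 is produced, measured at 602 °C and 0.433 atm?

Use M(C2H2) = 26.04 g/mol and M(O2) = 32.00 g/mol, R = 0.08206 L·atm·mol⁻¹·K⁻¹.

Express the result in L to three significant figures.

1950 L

n(C2H2) = 200 / 26.04 = 7.680 mol
n(O2) = 470 / 32.00 = 14.69 mol
For 7.680 mol C2H2, stoichiometry requires (5/2) × 7.680 = 19.20 mol O2; 14.69 mol is available, so O2 is limiting.
n(CO2) = (4/5) × 14.69 = 11.75 mol
V(CO2) = nRT/P = 11.75 × 0.08206 × 875.15 / 0.433 = 1949 L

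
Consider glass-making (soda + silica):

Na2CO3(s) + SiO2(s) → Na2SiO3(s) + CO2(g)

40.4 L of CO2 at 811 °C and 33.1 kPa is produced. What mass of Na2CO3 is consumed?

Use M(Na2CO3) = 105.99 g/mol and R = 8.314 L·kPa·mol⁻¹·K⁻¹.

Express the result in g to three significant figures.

n(CO2) = PV/RT = (33.1 × 40.4) / (8.314 × 1084.15) = 0.1484 mol
n(Na2CO3) = (1/1) × 0.1484 = 0.1484 mol
m(Na2CO3) = 0.1484 × 105.99 = 15.73 g

15.7 g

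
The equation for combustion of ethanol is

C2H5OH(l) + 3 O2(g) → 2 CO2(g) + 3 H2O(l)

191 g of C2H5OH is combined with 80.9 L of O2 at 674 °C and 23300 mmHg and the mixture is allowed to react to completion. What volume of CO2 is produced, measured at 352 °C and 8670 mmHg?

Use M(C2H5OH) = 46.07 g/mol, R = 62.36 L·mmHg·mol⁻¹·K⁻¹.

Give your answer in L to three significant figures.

37.3 L

n(C2H5OH) = 191 / 46.07 = 4.146 mol
n(O2) = PV/RT = (23300 × 80.9) / (62.36 × 947.15) = 31.91 mol
For 4.146 mol C2H5OH, stoichiometry requires (3/1) × 4.146 = 12.44 mol O2; 31.91 mol is available, so C2H5OH is limiting.
n(CO2) = (2/1) × 4.146 = 8.292 mol
V(CO2) = nRT/P = 8.292 × 62.36 × 625.15 / 8670 = 37.28 L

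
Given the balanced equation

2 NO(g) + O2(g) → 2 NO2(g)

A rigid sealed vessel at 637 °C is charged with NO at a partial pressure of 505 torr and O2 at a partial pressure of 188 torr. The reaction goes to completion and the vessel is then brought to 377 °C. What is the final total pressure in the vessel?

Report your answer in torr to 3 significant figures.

361 torr

Because the vessel is rigid and T is held at 637 °C, work the stoichiometry in partial pressures (P_i = n_iRT/V).
P(O2) required for 505 torr of NO = (1/2) × 505 = 252.5 torr; available 188 torr, so O2 is limiting.
P(NO) remaining = 505 − (2/1) × 188 = 129.0 torr
P(gaseous products) = (2)/1 × 188 = 376.0 torr
P_total at 637 °C = 129.0 + 376.0 = 505.0 torr
Scaling to 377 °C: P = 505.0 × 650.15/910.15 = 360.7 torr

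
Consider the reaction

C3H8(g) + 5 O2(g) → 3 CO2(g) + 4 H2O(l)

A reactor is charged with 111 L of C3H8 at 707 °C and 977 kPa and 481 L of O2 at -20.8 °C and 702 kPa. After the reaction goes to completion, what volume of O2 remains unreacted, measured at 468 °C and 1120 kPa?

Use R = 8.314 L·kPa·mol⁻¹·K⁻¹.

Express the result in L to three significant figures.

519 L

n(C3H8) = PV/RT = (977 × 111) / (8.314 × 980.15) = 13.31 mol
n(O2) = PV/RT = (702 × 481) / (8.314 × 252.35) = 160.9 mol
For 13.31 mol C3H8, stoichiometry requires (5/1) × 13.31 = 66.55 mol O2; 160.9 mol is available, so C3H8 is limiting.
n(O2) consumed = (5/1) × 13.31 = 66.55 mol; remaining = 160.9 − 66.55 = 94.35 mol
V(O2) = nRT/P = 94.35 × 8.314 × 741.15 / 1120 = 519.1 L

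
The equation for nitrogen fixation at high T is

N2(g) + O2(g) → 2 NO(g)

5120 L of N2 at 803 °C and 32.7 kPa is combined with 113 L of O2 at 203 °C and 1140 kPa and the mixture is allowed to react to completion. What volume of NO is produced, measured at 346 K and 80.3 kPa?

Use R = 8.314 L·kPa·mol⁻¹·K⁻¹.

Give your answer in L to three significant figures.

1340 L

n(N2) = PV/RT = (32.7 × 5120) / (8.314 × 1076.15) = 18.71 mol
n(O2) = PV/RT = (1140 × 113) / (8.314 × 476.15) = 32.54 mol
For 18.71 mol N2, stoichiometry requires (1/1) × 18.71 = 18.71 mol O2; 32.54 mol is available, so N2 is limiting.
n(NO) = (2/1) × 18.71 = 37.42 mol
V(NO) = nRT/P = 37.42 × 8.314 × 346 / 80.3 = 1341 L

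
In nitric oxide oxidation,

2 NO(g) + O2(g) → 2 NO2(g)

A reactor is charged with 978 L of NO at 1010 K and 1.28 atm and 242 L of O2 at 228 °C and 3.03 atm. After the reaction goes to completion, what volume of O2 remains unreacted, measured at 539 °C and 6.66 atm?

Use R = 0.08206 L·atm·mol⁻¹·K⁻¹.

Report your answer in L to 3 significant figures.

103 L

n(NO) = PV/RT = (1.28 × 978) / (0.08206 × 1010) = 15.10 mol
n(O2) = PV/RT = (3.03 × 242) / (0.08206 × 501.15) = 17.83 mol
For 15.10 mol NO, stoichiometry requires (1/2) × 15.10 = 7.550 mol O2; 17.83 mol is available, so NO is limiting.
n(O2) consumed = (1/2) × 15.10 = 7.550 mol; remaining = 17.83 − 7.550 = 10.28 mol
V(O2) = nRT/P = 10.28 × 0.08206 × 812.15 / 6.66 = 102.9 L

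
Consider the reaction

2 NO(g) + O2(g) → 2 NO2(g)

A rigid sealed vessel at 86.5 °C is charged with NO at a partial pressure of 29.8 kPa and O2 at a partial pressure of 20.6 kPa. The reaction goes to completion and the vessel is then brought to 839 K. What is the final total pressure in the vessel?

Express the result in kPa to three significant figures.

82.8 kPa

At constant V, partial pressures at 86.5 °C are proportional to moles, so apply stoichiometry directly to pressures.
P(O2) required for 29.8 kPa of NO = (1/2) × 29.8 = 14.90 kPa; available 20.6 kPa, so NO is limiting.
P(O2) remaining = 20.6 − (1/2) × 29.8 = 5.700 kPa
P(gaseous products) = (2)/2 × 29.8 = 29.80 kPa
P_total at 86.5 °C = 5.700 + 29.80 = 35.50 kPa
Scaling to 839 K: P = 35.50 × 839/359.65 = 82.82 kPa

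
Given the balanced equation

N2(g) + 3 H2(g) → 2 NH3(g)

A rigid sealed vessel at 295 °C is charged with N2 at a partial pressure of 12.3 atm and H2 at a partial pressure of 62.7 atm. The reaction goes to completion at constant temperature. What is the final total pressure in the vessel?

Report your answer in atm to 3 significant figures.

With V and T fixed, P_i ∝ n_i, so the mole ratios apply directly to partial pressures at 295 °C.
P(H2) required for 12.3 atm of N2 = (3/1) × 12.3 = 36.90 atm; available 62.7 atm, so N2 is limiting.
P(H2) remaining = 62.7 − (3/1) × 12.3 = 25.80 atm
P(gaseous products) = (2)/1 × 12.3 = 24.60 atm
P_total at 295 °C = 25.80 + 24.60 = 50.40 atm

50.4 atm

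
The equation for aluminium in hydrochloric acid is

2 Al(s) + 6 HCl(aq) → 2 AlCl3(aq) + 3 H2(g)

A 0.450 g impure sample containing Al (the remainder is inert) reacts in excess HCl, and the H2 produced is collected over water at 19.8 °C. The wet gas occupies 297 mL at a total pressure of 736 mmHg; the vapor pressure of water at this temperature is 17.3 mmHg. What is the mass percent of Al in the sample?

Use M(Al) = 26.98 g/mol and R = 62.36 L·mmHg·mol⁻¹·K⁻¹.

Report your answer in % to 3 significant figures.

46.7 %

P(H2) = 736 − 17.3 = 718.7 mmHg
n(H2) = PV/RT = (718.7 × 0.2970) / (62.36 × 292.95) = 0.01168 mol
n(Al) = (2/3) × 0.01168 = 0.007787 mol
m(Al) = 0.007787 × 26.98 = 0.2101 g
%Al = 0.2101 / 0.450 × 100 = 46.69%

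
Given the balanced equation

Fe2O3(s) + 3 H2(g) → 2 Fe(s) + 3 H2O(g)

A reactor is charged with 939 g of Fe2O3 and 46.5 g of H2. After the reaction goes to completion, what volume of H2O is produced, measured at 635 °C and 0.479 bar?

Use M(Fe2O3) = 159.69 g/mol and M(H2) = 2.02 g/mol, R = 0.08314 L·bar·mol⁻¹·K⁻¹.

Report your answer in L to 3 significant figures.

2780 L

n(Fe2O3) = 939 / 159.69 = 5.880 mol
n(H2) = 46.5 / 2.02 = 23.02 mol
For 5.880 mol Fe2O3, stoichiometry requires (3/1) × 5.880 = 17.64 mol H2; 23.02 mol is available, so Fe2O3 is limiting.
n(H2O) = (3/1) × 5.880 = 17.64 mol
V(H2O) = nRT/P = 17.64 × 0.08314 × 908.15 / 0.479 = 2781 L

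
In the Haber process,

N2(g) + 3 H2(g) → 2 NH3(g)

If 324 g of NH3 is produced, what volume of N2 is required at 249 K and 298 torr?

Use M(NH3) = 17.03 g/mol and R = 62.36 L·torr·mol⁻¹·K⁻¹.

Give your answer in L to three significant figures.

n(NH3) = 324.0 / 17.03 = 19.03 mol
n(N2) = (1/2) × 19.03 = 9.515 mol
V = nRT/P = 9.515 × 62.36 × 249 / 298 = 495.8 L

496 L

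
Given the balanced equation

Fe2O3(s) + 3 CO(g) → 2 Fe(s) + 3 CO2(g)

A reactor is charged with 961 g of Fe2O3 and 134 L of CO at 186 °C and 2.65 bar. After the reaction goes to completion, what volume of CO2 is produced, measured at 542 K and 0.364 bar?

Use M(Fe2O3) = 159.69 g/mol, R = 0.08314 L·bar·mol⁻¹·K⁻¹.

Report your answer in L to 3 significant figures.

1150 L

n(Fe2O3) = 961 / 159.69 = 6.018 mol
n(CO) = PV/RT = (2.65 × 134) / (0.08314 × 459.15) = 9.302 mol
For 6.018 mol Fe2O3, stoichiometry requires (3/1) × 6.018 = 18.05 mol CO; 9.302 mol is available, so CO is limiting.
n(CO2) = (3/3) × 9.302 = 9.302 mol
V(CO2) = nRT/P = 9.302 × 0.08314 × 542 / 0.364 = 1152 L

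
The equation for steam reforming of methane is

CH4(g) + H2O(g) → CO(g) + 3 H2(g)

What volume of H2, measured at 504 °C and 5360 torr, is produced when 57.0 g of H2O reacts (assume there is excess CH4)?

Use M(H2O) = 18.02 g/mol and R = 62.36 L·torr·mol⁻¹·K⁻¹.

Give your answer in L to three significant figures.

85.8 L

n(H2O) = 57.00 / 18.02 = 3.163 mol
n(H2) = (3/1) × 3.163 = 9.489 mol
V = nRT/P = 9.489 × 62.36 × 777.15 / 5360 = 85.80 L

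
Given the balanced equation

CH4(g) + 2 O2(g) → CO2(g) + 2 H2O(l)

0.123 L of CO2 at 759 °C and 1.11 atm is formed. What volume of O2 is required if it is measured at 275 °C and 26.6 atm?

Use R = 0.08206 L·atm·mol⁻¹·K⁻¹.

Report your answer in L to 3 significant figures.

n(CO2) = PV/RT = (1.11 × 0.123) / (0.08206 × 1032.15) = 0.001612 mol
n(O2) = (2/1) × 0.001612 = 0.003224 mol
V = nRT/P = 0.003224 × 0.08206 × 548.15 / 26.6 = 0.005452 L

0.00545 L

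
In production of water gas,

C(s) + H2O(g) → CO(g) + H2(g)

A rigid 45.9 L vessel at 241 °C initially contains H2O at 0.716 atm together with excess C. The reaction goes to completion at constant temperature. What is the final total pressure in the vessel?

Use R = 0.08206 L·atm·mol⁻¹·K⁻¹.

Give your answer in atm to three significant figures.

1.43 atm

At constant T and V, P ∝ n(gas): 1 mol gas → 2 mol gas.
P_final = (2/1) × 0.716 = 1.432 atm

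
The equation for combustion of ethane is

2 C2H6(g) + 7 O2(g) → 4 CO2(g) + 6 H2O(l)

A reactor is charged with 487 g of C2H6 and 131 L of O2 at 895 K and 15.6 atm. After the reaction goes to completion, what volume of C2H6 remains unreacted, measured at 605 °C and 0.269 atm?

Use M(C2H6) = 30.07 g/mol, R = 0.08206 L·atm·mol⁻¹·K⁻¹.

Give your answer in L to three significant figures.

2210 L

n(C2H6) = 487 / 30.07 = 16.20 mol
n(O2) = PV/RT = (15.6 × 131) / (0.08206 × 895) = 27.83 mol
For 16.20 mol C2H6, stoichiometry requires (7/2) × 16.20 = 56.70 mol O2; 27.83 mol is available, so O2 is limiting.
n(C2H6) consumed = (2/7) × 27.83 = 7.951 mol; remaining = 16.20 − 7.951 = 8.249 mol
V(C2H6) = nRT/P = 8.249 × 0.08206 × 878.15 / 0.269 = 2210 L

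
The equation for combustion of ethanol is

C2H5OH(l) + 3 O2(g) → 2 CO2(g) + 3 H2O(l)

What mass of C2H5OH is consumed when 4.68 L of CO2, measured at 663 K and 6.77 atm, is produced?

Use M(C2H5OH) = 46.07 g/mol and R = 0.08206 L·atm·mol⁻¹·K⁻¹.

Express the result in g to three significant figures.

13.4 g

n(CO2) = PV/RT = (6.77 × 4.68) / (0.08206 × 663) = 0.5824 mol
n(C2H5OH) = (1/2) × 0.5824 = 0.2912 mol
m(C2H5OH) = 0.2912 × 46.07 = 13.42 g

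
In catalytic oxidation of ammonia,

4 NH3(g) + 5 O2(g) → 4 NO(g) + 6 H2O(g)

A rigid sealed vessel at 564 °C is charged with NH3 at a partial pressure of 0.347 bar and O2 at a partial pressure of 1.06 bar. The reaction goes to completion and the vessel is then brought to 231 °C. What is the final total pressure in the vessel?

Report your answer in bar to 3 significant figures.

0.900 bar

At constant V, partial pressures at 564 °C are proportional to moles, so apply stoichiometry directly to pressures.
P(O2) required for 0.347 bar of NH3 = (5/4) × 0.347 = 0.4337 bar; available 1.06 bar, so NH3 is limiting.
P(O2) remaining = 1.06 − (5/4) × 0.347 = 0.6263 bar
P(gaseous products) = (4+6)/4 × 0.347 = 0.8675 bar
P_total at 564 °C = 0.6263 + 0.8675 = 1.494 bar
Scaling to 231 °C: P = 1.494 × 504.15/837.15 = 0.8997 bar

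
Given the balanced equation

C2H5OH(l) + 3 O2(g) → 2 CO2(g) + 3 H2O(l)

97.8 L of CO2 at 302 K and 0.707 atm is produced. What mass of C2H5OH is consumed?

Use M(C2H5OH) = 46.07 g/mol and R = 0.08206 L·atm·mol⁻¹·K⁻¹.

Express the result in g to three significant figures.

64.3 g

n(CO2) = PV/RT = (0.707 × 97.8) / (0.08206 × 302) = 2.790 mol
n(C2H5OH) = (1/2) × 2.790 = 1.395 mol
m(C2H5OH) = 1.395 × 46.07 = 64.27 g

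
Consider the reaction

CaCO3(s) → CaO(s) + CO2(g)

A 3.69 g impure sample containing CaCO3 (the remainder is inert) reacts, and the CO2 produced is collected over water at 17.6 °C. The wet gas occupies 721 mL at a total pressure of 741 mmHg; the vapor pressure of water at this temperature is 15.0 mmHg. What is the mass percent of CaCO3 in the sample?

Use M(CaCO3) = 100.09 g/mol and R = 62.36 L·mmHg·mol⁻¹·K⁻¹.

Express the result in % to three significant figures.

78.3 %

P(CO2) = 741 − 15.0 = 726.0 mmHg
n(CO2) = PV/RT = (726.0 × 0.7210) / (62.36 × 290.75) = 0.02887 mol
n(CaCO3) = (1/1) × 0.02887 = 0.02887 mol
m(CaCO3) = 0.02887 × 100.09 = 2.890 g
%CaCO3 = 2.890 / 3.69 × 100 = 78.32%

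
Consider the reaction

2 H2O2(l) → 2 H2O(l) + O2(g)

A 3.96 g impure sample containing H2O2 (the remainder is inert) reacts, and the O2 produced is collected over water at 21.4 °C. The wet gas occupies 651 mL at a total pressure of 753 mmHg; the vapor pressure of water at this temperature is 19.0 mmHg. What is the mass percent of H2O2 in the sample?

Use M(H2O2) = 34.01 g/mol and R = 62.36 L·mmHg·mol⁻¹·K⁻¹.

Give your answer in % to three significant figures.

P(O2) = 753 − 19.0 = 734.0 mmHg
n(O2) = PV/RT = (734.0 × 0.6510) / (62.36 × 294.55) = 0.02601 mol
n(H2O2) = (2/1) × 0.02601 = 0.05202 mol
m(H2O2) = 0.05202 × 34.01 = 1.769 g
%H2O2 = 1.769 / 3.96 × 100 = 44.67%

44.7 %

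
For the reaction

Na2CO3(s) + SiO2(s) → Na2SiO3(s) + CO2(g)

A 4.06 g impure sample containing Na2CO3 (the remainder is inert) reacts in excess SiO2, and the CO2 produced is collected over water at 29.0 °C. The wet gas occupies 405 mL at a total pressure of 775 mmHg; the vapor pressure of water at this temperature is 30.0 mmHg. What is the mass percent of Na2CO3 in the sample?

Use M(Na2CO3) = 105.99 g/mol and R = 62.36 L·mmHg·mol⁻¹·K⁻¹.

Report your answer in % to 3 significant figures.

41.8 %

P(CO2) = 775 − 30.0 = 745.0 mmHg
n(CO2) = PV/RT = (745.0 × 0.4050) / (62.36 × 302.15) = 0.01601 mol
n(Na2CO3) = (1/1) × 0.01601 = 0.01601 mol
m(Na2CO3) = 0.01601 × 105.99 = 1.697 g
%Na2CO3 = 1.697 / 4.06 × 100 = 41.80%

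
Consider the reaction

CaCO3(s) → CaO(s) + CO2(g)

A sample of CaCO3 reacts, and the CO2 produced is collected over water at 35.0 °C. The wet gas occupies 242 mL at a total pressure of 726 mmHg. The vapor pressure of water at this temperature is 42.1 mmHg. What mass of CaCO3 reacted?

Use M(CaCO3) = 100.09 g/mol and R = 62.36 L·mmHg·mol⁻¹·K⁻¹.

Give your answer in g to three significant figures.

0.862 g

P(CO2) = 726 − 42.1 = 683.9 mmHg
n(CO2) = PV/RT = (683.9 × 0.2420) / (62.36 × 308.15) = 0.008613 mol
n(CaCO3) = (1/1) × 0.008613 = 0.008613 mol
m(CaCO3) = 0.008613 × 100.09 = 0.8621 g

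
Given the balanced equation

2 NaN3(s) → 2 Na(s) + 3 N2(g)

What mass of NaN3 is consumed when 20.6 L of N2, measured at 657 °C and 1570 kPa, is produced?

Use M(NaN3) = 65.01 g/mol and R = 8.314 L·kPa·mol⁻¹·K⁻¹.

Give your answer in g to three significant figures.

n(N2) = PV/RT = (1570 × 20.6) / (8.314 × 930.15) = 4.182 mol
n(NaN3) = (2/3) × 4.182 = 2.788 mol
m(NaN3) = 2.788 × 65.01 = 181.2 g

181 g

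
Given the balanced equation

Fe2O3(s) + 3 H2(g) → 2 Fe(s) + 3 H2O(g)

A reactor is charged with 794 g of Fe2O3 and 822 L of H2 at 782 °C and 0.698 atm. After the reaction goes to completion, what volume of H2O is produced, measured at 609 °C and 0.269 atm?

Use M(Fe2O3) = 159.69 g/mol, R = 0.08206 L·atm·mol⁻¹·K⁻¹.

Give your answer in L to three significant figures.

1780 L

n(Fe2O3) = 794 / 159.69 = 4.972 mol
n(H2) = PV/RT = (0.698 × 822) / (0.08206 × 1055.15) = 6.626 mol
For 4.972 mol Fe2O3, stoichiometry requires (3/1) × 4.972 = 14.92 mol H2; 6.626 mol is available, so H2 is limiting.
n(H2O) = (3/3) × 6.626 = 6.626 mol
V(H2O) = nRT/P = 6.626 × 0.08206 × 882.15 / 0.269 = 1783 L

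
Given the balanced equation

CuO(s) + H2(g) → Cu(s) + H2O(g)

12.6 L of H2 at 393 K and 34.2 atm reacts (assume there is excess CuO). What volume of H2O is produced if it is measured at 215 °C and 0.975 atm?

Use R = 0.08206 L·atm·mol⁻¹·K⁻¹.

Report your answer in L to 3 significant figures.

549 L

n(H2) = PV/RT = (34.2 × 12.6) / (0.08206 × 393) = 13.36 mol
n(H2O) = (1/1) × 13.36 = 13.36 mol
V = nRT/P = 13.36 × 0.08206 × 488.15 / 0.975 = 548.9 L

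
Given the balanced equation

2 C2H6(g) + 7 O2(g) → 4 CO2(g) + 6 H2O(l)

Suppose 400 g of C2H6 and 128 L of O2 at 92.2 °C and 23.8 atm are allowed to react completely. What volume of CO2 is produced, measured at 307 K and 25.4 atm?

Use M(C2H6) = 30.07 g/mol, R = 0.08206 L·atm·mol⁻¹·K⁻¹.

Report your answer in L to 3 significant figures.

26.4 L

n(C2H6) = 400 / 30.07 = 13.30 mol
n(O2) = PV/RT = (23.8 × 128) / (0.08206 × 365.35) = 101.6 mol
For 13.30 mol C2H6, stoichiometry requires (7/2) × 13.30 = 46.55 mol O2; 101.6 mol is available, so C2H6 is limiting.
n(CO2) = (4/2) × 13.30 = 26.60 mol
V(CO2) = nRT/P = 26.60 × 0.08206 × 307 / 25.4 = 26.38 L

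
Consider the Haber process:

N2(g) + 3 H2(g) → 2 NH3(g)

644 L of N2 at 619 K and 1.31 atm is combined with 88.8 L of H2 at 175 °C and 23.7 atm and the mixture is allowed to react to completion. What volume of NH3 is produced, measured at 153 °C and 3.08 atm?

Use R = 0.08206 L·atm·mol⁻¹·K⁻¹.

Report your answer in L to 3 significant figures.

377 L

n(N2) = PV/RT = (1.31 × 644) / (0.08206 × 619) = 16.61 mol
n(H2) = PV/RT = (23.7 × 88.8) / (0.08206 × 448.15) = 57.23 mol
For 16.61 mol N2, stoichiometry requires (3/1) × 16.61 = 49.83 mol H2; 57.23 mol is available, so N2 is limiting.
n(NH3) = (2/1) × 16.61 = 33.22 mol
V(NH3) = nRT/P = 33.22 × 0.08206 × 426.15 / 3.08 = 377.2 L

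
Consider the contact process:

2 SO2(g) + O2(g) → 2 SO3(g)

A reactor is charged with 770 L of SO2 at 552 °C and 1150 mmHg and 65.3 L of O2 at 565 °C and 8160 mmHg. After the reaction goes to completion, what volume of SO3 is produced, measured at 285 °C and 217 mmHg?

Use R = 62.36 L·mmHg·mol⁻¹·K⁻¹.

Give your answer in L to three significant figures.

2760 L

n(SO2) = PV/RT = (1150 × 770) / (62.36 × 825.15) = 17.21 mol
n(O2) = PV/RT = (8160 × 65.3) / (62.36 × 838.15) = 10.19 mol
For 17.21 mol SO2, stoichiometry requires (1/2) × 17.21 = 8.605 mol O2; 10.19 mol is available, so SO2 is limiting.
n(SO3) = (2/2) × 17.21 = 17.21 mol
V(SO3) = nRT/P = 17.21 × 62.36 × 558.15 / 217 = 2760 L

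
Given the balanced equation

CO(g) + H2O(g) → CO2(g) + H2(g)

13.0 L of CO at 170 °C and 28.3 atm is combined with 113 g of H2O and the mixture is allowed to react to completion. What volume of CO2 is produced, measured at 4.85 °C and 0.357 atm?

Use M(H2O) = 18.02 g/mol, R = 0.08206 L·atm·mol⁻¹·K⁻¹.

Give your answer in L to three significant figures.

401 L

n(CO) = PV/RT = (28.3 × 13.0) / (0.08206 × 443.15) = 10.12 mol
n(H2O) = 113 / 18.02 = 6.271 mol
For 10.12 mol CO, stoichiometry requires (1/1) × 10.12 = 10.12 mol H2O; 6.271 mol is available, so H2O is limiting.
n(CO2) = (1/1) × 6.271 = 6.271 mol
V(CO2) = nRT/P = 6.271 × 0.08206 × 278 / 0.357 = 400.7 L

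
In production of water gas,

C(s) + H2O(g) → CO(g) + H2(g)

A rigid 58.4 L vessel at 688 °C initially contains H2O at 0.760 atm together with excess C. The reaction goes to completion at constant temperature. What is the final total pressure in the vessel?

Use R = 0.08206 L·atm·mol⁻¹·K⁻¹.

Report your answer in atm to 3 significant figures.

1.52 atm

At constant T and V, P ∝ n(gas): 1 mol gas → 2 mol gas.
P_final = (2/1) × 0.760 = 1.520 atm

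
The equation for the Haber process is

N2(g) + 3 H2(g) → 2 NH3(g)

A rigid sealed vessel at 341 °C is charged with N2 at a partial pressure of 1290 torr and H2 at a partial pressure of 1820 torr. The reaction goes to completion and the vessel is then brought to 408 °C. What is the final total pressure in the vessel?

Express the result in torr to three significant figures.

Because the vessel is rigid and T is held at 341 °C, work the stoichiometry in partial pressures (P_i = n_iRT/V).
P(H2) required for 1290 torr of N2 = (3/1) × 1290 = 3870 torr; available 1820 torr, so H2 is limiting.
P(N2) remaining = 1290 − (1/3) × 1820 = 683.3 torr
P(gaseous products) = (2)/3 × 1820 = 1213 torr
P_total at 341 °C = 683.3 + 1213 = 1896 torr
Scaling to 408 °C: P = 1896 × 681.15/614.15 = 2103 torr

2100 torr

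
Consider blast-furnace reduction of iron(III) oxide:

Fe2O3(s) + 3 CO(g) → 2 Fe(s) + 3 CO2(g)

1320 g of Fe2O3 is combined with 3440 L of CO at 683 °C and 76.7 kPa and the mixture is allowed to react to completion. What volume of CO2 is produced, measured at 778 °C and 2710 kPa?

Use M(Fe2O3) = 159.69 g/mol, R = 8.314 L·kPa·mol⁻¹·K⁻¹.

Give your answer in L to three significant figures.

n(Fe2O3) = 1320 / 159.69 = 8.266 mol
n(CO) = PV/RT = (76.7 × 3440) / (8.314 × 956.15) = 33.19 mol
For 8.266 mol Fe2O3, stoichiometry requires (3/1) × 8.266 = 24.80 mol CO; 33.19 mol is available, so Fe2O3 is limiting.
n(CO2) = (3/1) × 8.266 = 24.80 mol
V(CO2) = nRT/P = 24.80 × 8.314 × 1051.15 / 2710 = 79.98 L

80.0 L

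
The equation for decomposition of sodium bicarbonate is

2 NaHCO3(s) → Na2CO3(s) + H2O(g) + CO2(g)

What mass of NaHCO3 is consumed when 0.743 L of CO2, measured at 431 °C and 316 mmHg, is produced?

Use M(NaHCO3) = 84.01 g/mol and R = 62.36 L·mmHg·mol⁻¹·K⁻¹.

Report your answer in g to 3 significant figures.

0.898 g

n(CO2) = PV/RT = (316 × 0.743) / (62.36 × 704.15) = 0.005347 mol
n(NaHCO3) = (2/1) × 0.005347 = 0.01069 mol
m(NaHCO3) = 0.01069 × 84.01 = 0.8981 g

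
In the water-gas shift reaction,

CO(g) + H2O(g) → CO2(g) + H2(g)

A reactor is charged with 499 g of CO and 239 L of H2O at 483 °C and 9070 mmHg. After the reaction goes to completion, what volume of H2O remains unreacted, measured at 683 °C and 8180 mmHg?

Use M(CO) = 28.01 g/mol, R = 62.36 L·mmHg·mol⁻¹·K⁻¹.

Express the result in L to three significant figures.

205 L

n(CO) = 499 / 28.01 = 17.82 mol
n(H2O) = PV/RT = (9070 × 239) / (62.36 × 756.15) = 45.97 mol
For 17.82 mol CO, stoichiometry requires (1/1) × 17.82 = 17.82 mol H2O; 45.97 mol is available, so CO is limiting.
n(H2O) consumed = (1/1) × 17.82 = 17.82 mol; remaining = 45.97 − 17.82 = 28.15 mol
V(H2O) = nRT/P = 28.15 × 62.36 × 956.15 / 8180 = 205.2 L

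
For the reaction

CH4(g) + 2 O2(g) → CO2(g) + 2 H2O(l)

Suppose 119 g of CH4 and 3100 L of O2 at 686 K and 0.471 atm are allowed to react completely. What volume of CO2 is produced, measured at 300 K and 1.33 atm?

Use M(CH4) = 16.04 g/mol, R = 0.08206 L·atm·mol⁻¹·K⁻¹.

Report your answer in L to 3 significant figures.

n(CH4) = 119 / 16.04 = 7.419 mol
n(O2) = PV/RT = (0.471 × 3100) / (0.08206 × 686) = 25.94 mol
For 7.419 mol CH4, stoichiometry requires (2/1) × 7.419 = 14.84 mol O2; 25.94 mol is available, so CH4 is limiting.
n(CO2) = (1/1) × 7.419 = 7.419 mol
V(CO2) = nRT/P = 7.419 × 0.08206 × 300 / 1.33 = 137.3 L

137 L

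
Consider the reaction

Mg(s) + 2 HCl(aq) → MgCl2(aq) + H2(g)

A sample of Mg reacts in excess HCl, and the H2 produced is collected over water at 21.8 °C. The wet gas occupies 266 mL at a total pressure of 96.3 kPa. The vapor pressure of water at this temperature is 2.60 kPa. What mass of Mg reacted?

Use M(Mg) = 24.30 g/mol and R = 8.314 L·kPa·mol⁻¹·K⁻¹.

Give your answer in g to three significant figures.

0.247 g

P(H2) = 96.3 − 2.60 = 93.70 kPa
n(H2) = PV/RT = (93.70 × 0.2660) / (8.314 × 294.95) = 0.01016 mol
n(Mg) = (1/1) × 0.01016 = 0.01016 mol
m(Mg) = 0.01016 × 24.30 = 0.2469 g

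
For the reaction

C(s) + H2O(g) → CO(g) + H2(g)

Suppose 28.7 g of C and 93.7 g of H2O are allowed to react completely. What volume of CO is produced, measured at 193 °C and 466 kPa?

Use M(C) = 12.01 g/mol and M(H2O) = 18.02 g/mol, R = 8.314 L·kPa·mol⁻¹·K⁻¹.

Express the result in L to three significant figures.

n(C) = 28.7 / 12.01 = 2.390 mol
n(H2O) = 93.7 / 18.02 = 5.200 mol
For 2.390 mol C, stoichiometry requires (1/1) × 2.390 = 2.390 mol H2O; 5.200 mol is available, so C is limiting.
n(CO) = (1/1) × 2.390 = 2.390 mol
V(CO) = nRT/P = 2.390 × 8.314 × 466.15 / 466 = 19.88 L

19.9 L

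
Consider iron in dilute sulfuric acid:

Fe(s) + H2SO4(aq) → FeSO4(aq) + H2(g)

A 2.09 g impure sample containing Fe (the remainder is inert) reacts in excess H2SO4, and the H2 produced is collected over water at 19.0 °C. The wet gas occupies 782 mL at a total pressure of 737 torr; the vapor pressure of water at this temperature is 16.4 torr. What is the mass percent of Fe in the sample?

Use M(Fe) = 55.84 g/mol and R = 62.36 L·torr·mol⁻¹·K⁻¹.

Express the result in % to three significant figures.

82.6 %

P(H2) = 737 − 16.4 = 720.6 torr
n(H2) = PV/RT = (720.6 × 0.7820) / (62.36 × 292.15) = 0.03093 mol
n(Fe) = (1/1) × 0.03093 = 0.03093 mol
m(Fe) = 0.03093 × 55.84 = 1.727 g
%Fe = 1.727 / 2.09 × 100 = 82.63%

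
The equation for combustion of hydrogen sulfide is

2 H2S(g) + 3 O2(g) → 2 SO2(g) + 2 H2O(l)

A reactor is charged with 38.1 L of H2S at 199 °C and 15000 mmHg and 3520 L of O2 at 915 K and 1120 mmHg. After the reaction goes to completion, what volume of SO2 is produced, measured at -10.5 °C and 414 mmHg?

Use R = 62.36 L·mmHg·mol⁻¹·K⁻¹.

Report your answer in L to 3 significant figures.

n(H2S) = PV/RT = (15000 × 38.1) / (62.36 × 472.15) = 19.41 mol
n(O2) = PV/RT = (1120 × 3520) / (62.36 × 915) = 69.09 mol
For 19.41 mol H2S, stoichiometry requires (3/2) × 19.41 = 29.12 mol O2; 69.09 mol is available, so H2S is limiting.
n(SO2) = (2/2) × 19.41 = 19.41 mol
V(SO2) = nRT/P = 19.41 × 62.36 × 262.65 / 414 = 767.9 L

768 L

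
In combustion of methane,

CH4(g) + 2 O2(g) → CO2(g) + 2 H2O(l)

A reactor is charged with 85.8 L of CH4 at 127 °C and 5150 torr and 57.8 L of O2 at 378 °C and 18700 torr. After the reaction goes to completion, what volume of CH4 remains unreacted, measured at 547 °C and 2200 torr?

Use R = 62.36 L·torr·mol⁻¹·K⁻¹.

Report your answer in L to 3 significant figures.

n(CH4) = PV/RT = (5150 × 85.8) / (62.36 × 400.15) = 17.71 mol
n(O2) = PV/RT = (18700 × 57.8) / (62.36 × 651.15) = 26.62 mol
For 17.71 mol CH4, stoichiometry requires (2/1) × 17.71 = 35.42 mol O2; 26.62 mol is available, so O2 is limiting.
n(CH4) consumed = (1/2) × 26.62 = 13.31 mol; remaining = 17.71 − 13.31 = 4.400 mol
V(CH4) = nRT/P = 4.400 × 62.36 × 820.15 / 2200 = 102.3 L

102 L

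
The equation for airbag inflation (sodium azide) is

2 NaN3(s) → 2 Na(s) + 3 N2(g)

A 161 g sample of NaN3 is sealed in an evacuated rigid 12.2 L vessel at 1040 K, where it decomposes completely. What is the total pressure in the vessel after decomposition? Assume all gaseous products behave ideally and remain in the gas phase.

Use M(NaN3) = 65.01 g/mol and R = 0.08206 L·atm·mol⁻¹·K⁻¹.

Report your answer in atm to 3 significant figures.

26.0 atm

n(NaN3) = 161 / 65.01 = 2.477 mol
n(gas produced) = (3/2) × 2.477 = 3.715 mol
P = nRT/V = 3.715 × 0.08206 × 1040 / 12.2 = 25.99 atm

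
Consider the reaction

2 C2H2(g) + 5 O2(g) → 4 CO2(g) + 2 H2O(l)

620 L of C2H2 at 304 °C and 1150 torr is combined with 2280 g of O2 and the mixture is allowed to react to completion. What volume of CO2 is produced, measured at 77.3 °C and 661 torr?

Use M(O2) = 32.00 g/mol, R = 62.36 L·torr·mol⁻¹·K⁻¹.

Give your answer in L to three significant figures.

1310 L

n(C2H2) = PV/RT = (1150 × 620) / (62.36 × 577.15) = 19.81 mol
n(O2) = 2280 / 32.00 = 71.25 mol
For 19.81 mol C2H2, stoichiometry requires (5/2) × 19.81 = 49.52 mol O2; 71.25 mol is available, so C2H2 is limiting.
n(CO2) = (4/2) × 19.81 = 39.62 mol
V(CO2) = nRT/P = 39.62 × 62.36 × 350.45 / 661 = 1310 L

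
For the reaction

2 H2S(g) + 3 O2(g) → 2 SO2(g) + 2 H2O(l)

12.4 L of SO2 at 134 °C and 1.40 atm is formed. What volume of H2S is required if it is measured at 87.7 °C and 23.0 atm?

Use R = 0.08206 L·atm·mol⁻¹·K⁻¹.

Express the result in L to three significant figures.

n(SO2) = PV/RT = (1.40 × 12.4) / (0.08206 × 407.15) = 0.5196 mol
n(H2S) = (2/2) × 0.5196 = 0.5196 mol
V = nRT/P = 0.5196 × 0.08206 × 360.85 / 23.0 = 0.6690 L

0.669 L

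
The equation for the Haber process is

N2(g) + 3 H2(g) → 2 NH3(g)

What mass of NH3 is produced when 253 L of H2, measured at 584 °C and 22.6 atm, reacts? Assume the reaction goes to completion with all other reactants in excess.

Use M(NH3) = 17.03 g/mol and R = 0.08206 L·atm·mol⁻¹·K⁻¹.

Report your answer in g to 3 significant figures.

n(H2) = PV/RT = (22.6 × 253) / (0.08206 × 857.15) = 81.29 mol
n(NH3) = (2/3) × 81.29 = 54.19 mol
m(NH3) = 54.19 × 17.03 = 922.9 g

923 g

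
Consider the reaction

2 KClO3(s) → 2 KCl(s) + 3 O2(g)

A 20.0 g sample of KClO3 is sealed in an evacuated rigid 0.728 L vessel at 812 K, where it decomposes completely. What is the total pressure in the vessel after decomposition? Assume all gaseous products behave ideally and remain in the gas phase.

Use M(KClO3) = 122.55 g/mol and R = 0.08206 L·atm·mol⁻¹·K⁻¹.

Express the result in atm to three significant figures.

22.4 atm

n(KClO3) = 20.0 / 122.55 = 0.1632 mol
n(gas produced) = (3/2) × 0.1632 = 0.2448 mol
P = nRT/V = 0.2448 × 0.08206 × 812 / 0.728 = 22.41 atm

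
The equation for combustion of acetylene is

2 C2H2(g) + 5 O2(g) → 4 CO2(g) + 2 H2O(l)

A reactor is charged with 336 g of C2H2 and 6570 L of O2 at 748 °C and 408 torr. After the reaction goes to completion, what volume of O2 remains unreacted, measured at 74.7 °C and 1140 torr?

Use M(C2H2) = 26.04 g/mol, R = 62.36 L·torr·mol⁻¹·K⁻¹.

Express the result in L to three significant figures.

187 L

n(C2H2) = 336 / 26.04 = 12.90 mol
n(O2) = PV/RT = (408 × 6570) / (62.36 × 1021.15) = 42.09 mol
For 12.90 mol C2H2, stoichiometry requires (5/2) × 12.90 = 32.25 mol O2; 42.09 mol is available, so C2H2 is limiting.
n(O2) consumed = (5/2) × 12.90 = 32.25 mol; remaining = 42.09 − 32.25 = 9.840 mol
V(O2) = nRT/P = 9.840 × 62.36 × 347.85 / 1140 = 187.2 L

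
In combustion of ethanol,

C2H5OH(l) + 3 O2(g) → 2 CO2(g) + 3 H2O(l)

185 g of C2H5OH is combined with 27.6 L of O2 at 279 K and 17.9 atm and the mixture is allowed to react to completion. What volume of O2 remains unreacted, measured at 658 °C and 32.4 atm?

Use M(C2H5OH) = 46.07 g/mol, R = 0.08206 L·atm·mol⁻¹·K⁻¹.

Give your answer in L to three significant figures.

n(C2H5OH) = 185 / 46.07 = 4.016 mol
n(O2) = PV/RT = (17.9 × 27.6) / (0.08206 × 279) = 21.58 mol
For 4.016 mol C2H5OH, stoichiometry requires (3/1) × 4.016 = 12.05 mol O2; 21.58 mol is available, so C2H5OH is limiting.
n(O2) consumed = (3/1) × 4.016 = 12.05 mol; remaining = 21.58 − 12.05 = 9.530 mol
V(O2) = nRT/P = 9.530 × 0.08206 × 931.15 / 32.4 = 22.47 L

22.5 L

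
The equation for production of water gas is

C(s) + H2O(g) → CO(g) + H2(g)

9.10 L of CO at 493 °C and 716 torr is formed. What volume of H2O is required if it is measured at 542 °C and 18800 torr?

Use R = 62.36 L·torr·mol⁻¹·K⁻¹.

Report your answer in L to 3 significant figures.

0.369 L

n(CO) = PV/RT = (716 × 9.10) / (62.36 × 766.15) = 0.1364 mol
n(H2O) = (1/1) × 0.1364 = 0.1364 mol
V = nRT/P = 0.1364 × 62.36 × 815.15 / 18800 = 0.3688 L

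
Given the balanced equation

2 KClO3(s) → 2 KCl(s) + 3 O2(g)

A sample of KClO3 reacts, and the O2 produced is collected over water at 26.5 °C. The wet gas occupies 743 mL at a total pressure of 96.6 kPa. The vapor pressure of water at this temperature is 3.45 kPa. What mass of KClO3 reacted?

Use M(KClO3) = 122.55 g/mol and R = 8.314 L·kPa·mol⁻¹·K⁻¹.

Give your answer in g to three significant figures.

2.27 g

P(O2) = 96.6 − 3.45 = 93.15 kPa
n(O2) = PV/RT = (93.15 × 0.7430) / (8.314 × 299.65) = 0.02778 mol
n(KClO3) = (2/3) × 0.02778 = 0.01852 mol
m(KClO3) = 0.01852 × 122.55 = 2.270 g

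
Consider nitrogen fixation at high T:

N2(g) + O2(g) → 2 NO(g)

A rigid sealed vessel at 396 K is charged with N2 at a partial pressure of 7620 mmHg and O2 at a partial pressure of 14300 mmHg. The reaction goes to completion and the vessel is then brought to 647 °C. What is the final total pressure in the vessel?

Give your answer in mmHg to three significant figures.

Because the vessel is rigid and T is held at 396 K, work the stoichiometry in partial pressures (P_i = n_iRT/V).
P(O2) required for 7620 mmHg of N2 = (1/1) × 7620 = 7620 mmHg; available 14300 mmHg, so N2 is limiting.
P(O2) remaining = 14300 − (1/1) × 7620 = 6680 mmHg
P(gaseous products) = (2)/1 × 7620 = 15240 mmHg
P_total at 396 K = 6680 + 15240 = 21920 mmHg
Scaling to 647 °C: P = 21920 × 920.15/396 = 50930 mmHg

50900 mmHg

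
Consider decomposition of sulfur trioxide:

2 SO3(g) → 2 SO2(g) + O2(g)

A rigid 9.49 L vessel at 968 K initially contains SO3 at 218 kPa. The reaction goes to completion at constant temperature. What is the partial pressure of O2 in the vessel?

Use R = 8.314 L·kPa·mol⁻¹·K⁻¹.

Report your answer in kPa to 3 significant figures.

109 kPa

n(SO3)₀ = PV/RT = (218 × 9.49) / (8.314 × 968) = 0.2571 mol
n(O2) = (1/2) × 0.2571 = 0.1285 mol
P(O2) = nRT/V = 0.1285 × 8.314 × 968 / 9.49 = 109.0 kPa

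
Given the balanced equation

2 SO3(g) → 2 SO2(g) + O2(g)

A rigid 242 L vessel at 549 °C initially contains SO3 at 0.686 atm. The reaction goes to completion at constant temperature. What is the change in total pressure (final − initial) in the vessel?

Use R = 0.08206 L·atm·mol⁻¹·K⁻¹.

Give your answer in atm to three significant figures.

0.343 atm

At constant T and V, P ∝ n(gas): 2 mol gas → 3 mol gas.
P_final = (3/2) × 0.686 = 1.029 atm; ΔP = 1.029 − 0.686 = 0.3430 atm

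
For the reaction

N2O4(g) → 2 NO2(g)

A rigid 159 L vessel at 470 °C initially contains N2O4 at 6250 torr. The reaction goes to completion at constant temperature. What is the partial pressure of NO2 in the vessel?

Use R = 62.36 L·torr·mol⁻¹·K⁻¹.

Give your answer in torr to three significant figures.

12500 torr

n(N2O4)₀ = PV/RT = (6250 × 159) / (62.36 × 743.15) = 21.44 mol
n(NO2) = (2/1) × 21.44 = 42.88 mol
P(NO2) = nRT/V = 42.88 × 62.36 × 743.15 / 159 = 12500 torr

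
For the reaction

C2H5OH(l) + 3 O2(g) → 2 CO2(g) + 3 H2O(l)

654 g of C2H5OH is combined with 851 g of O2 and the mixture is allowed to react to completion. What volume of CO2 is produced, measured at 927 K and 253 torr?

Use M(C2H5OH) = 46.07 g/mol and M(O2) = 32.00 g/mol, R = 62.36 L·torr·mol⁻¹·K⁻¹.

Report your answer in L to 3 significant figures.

n(C2H5OH) = 654 / 46.07 = 14.20 mol
n(O2) = 851 / 32.00 = 26.59 mol
For 14.20 mol C2H5OH, stoichiometry requires (3/1) × 14.20 = 42.60 mol O2; 26.59 mol is available, so O2 is limiting.
n(CO2) = (2/3) × 26.59 = 17.73 mol
V(CO2) = nRT/P = 17.73 × 62.36 × 927 / 253 = 4051 L

4050 L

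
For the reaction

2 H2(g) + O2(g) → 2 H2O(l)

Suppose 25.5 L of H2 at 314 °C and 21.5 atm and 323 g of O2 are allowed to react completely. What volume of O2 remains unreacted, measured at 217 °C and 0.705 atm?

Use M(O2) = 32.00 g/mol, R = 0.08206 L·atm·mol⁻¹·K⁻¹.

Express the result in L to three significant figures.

251 L

n(H2) = PV/RT = (21.5 × 25.5) / (0.08206 × 587.15) = 11.38 mol
n(O2) = 323 / 32.00 = 10.09 mol
For 11.38 mol H2, stoichiometry requires (1/2) × 11.38 = 5.690 mol O2; 10.09 mol is available, so H2 is limiting.
n(O2) consumed = (1/2) × 11.38 = 5.690 mol; remaining = 10.09 − 5.690 = 4.400 mol
V(O2) = nRT/P = 4.400 × 0.08206 × 490.15 / 0.705 = 251.0 L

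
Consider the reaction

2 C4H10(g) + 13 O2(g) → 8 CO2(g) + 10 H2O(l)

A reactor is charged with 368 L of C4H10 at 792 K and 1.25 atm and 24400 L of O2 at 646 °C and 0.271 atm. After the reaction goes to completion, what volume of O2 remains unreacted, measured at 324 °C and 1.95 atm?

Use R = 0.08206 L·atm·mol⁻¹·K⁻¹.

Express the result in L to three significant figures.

1050 L

n(C4H10) = PV/RT = (1.25 × 368) / (0.08206 × 792) = 7.078 mol
n(O2) = PV/RT = (0.271 × 24400) / (0.08206 × 919.15) = 87.67 mol
For 7.078 mol C4H10, stoichiometry requires (13/2) × 7.078 = 46.01 mol O2; 87.67 mol is available, so C4H10 is limiting.
n(O2) consumed = (13/2) × 7.078 = 46.01 mol; remaining = 87.67 − 46.01 = 41.66 mol
V(O2) = nRT/P = 41.66 × 0.08206 × 597.15 / 1.95 = 1047 L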